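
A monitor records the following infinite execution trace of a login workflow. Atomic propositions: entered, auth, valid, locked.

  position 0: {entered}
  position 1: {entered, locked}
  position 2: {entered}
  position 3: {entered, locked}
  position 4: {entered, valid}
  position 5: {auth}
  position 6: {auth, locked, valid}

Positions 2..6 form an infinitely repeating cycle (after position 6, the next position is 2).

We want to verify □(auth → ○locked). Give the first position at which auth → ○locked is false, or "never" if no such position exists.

6

Check auth → ○locked at each position in order: 0 ✓, 1 ✓, 2 ✓, 3 ✓, 4 ✓, 5 ✓.
At position 6 the labels are {auth, locked, valid} and the next position 2 has {entered}, so auth → ○locked is false there. This is the first violation.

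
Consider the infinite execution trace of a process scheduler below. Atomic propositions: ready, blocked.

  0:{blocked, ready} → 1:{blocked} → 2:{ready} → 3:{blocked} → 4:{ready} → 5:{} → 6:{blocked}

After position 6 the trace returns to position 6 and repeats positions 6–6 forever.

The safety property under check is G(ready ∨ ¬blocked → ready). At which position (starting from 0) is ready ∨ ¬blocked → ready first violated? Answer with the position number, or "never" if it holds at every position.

Check ready ∨ ¬blocked → ready at each position in order: 0 ✓, 1 ✓, 2 ✓, 3 ✓, 4 ✓.
At position 5 the labels are {}, so ready ∨ ¬blocked → ready is false there. This is the first violation.

5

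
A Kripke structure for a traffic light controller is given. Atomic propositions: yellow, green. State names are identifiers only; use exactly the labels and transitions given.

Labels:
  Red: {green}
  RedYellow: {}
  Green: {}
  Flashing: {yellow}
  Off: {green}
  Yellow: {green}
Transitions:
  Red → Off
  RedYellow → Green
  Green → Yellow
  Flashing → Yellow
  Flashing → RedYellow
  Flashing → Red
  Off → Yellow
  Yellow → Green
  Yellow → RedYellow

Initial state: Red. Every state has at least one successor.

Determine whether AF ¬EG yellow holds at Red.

States satisfying ¬EG yellow: {Red, RedYellow, Green, Flashing, Off, Yellow}.
States satisfying AF ¬EG yellow: {Red, RedYellow, Green, Flashing, Off, Yellow}.
Red ∈ Sat(AF ¬EG yellow).

Yes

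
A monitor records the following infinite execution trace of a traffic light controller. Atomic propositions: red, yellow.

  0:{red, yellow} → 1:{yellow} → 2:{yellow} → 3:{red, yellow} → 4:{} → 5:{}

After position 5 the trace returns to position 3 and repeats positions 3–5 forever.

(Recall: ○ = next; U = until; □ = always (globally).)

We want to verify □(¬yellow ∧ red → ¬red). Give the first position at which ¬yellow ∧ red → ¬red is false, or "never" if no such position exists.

¬yellow ∧ red → ¬red holds at every position 0..5, and those are all the positions the trace ever visits, so the invariant □(¬yellow ∧ red → ¬red) is never violated.

never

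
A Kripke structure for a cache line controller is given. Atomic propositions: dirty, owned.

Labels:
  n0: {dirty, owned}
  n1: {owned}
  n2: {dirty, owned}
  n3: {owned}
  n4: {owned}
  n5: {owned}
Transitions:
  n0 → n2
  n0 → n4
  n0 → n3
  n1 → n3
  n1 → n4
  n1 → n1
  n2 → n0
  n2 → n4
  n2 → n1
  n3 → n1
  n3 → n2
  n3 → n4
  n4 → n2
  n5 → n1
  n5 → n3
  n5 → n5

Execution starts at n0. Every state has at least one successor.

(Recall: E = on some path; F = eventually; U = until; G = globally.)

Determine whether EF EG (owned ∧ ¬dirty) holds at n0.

States satisfying EG (owned ∧ ¬dirty): {n1, n3, n5}.
States satisfying EF EG (owned ∧ ¬dirty): {n0, n1, n2, n3, n4, n5}.
Some path from n0 reaches a state where EG (owned ∧ ¬dirty) holds.
n0 ∈ Sat(EF EG (owned ∧ ¬dirty)).

Holds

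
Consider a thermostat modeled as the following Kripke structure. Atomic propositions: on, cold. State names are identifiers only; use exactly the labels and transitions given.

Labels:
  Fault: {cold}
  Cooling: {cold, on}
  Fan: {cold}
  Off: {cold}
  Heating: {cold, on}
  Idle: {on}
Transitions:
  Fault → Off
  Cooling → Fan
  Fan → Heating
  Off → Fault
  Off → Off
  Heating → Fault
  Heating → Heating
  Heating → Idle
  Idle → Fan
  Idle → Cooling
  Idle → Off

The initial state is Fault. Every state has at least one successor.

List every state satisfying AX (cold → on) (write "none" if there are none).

States satisfying cold → on: {Cooling, Heating, Idle}.
States satisfying AX (cold → on): {Fan}.

{Fan}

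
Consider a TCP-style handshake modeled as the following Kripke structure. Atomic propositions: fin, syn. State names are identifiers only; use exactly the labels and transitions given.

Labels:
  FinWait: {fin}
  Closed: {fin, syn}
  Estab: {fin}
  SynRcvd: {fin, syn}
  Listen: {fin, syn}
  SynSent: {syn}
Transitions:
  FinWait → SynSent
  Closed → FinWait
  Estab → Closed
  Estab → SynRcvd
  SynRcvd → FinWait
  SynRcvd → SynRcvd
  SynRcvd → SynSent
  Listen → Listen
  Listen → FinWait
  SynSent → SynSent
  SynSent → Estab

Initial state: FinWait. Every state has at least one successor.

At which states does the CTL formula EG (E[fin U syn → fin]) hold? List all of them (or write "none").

States satisfying E[fin U syn → fin]: {FinWait, Closed, Estab, SynRcvd, Listen}.
States satisfying EG (E[fin U syn → fin]): {Estab, SynRcvd, Listen}.

{Estab, SynRcvd, Listen}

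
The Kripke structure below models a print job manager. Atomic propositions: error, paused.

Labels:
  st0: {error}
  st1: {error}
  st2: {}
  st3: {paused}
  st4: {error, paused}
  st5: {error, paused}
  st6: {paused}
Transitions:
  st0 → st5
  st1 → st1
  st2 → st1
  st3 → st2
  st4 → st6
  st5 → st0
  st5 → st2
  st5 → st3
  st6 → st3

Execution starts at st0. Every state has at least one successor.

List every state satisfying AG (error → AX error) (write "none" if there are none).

States satisfying error → AX error: {st0, st1, st2, st3, st6}.
States satisfying AG (error → AX error): {st1, st2, st3, st6}.

{st1, st2, st3, st6}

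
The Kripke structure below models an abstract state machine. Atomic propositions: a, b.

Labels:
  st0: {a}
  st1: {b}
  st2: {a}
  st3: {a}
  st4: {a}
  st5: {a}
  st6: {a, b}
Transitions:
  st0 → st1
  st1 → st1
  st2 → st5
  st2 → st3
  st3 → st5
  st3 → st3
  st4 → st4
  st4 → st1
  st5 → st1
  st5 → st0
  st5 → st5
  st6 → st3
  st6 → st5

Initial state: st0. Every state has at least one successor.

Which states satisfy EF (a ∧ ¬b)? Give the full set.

{st0, st2, st3, st4, st5, st6}

States satisfying a ∧ ¬b: {st0, st2, st3, st4, st5}.
States satisfying EF (a ∧ ¬b): {st0, st2, st3, st4, st5, st6}.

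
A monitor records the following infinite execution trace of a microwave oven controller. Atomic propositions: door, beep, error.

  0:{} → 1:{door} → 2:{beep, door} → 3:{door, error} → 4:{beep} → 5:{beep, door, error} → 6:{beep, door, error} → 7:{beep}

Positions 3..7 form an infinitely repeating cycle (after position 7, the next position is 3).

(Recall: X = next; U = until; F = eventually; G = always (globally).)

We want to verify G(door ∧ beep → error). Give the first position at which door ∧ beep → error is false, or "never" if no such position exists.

Check door ∧ beep → error at each position in order: 0 ✓, 1 ✓.
At position 2 the labels are {beep, door}, so door ∧ beep → error is false there. This is the first violation.

2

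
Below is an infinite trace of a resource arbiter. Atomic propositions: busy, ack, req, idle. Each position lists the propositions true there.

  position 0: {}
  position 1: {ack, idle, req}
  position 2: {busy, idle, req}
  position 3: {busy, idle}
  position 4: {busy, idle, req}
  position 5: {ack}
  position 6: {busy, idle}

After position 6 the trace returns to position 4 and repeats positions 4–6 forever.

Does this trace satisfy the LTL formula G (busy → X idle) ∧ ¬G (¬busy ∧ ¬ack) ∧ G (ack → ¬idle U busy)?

ack → ¬idle U busy must hold at every position from 0 onward. It fails at position 1, so G (ack → ¬idle U busy) is false.
Positions where ack holds: 1, 5.
Check ¬idle U busy at each: 1→fails, 5→ok.
At position 0: G (busy → X idle) ∧ ¬G (¬busy ∧ ¬ack) is false; G (ack → ¬idle U busy) is false; so G (busy → X idle) ∧ ¬G (¬busy ∧ ¬ack) ∧ G (ack → ¬idle U busy) is false.

Does not hold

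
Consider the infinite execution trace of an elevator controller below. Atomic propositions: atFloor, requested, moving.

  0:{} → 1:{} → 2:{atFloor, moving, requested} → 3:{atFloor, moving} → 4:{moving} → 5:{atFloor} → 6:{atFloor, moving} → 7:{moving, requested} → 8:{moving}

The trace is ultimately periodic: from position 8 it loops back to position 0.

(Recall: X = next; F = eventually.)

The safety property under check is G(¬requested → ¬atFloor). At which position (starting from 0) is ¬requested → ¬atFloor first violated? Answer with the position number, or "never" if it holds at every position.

3

Check ¬requested → ¬atFloor at each position in order: 0 ✓, 1 ✓, 2 ✓.
At position 3 the labels are {atFloor, moving}, so ¬requested → ¬atFloor is false there. This is the first violation.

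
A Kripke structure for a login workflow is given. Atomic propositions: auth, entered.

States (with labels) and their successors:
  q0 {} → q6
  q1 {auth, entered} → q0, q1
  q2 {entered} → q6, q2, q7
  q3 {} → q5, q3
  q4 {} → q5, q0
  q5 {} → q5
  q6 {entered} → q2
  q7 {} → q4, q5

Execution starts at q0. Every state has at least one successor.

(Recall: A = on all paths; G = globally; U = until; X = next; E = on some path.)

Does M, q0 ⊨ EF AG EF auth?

Does not hold

States satisfying AG EF auth: ∅.
States satisfying EF AG EF auth: ∅.
No suitable path/successor from q0 witnesses the formula.
q0 ∉ Sat(EF AG EF auth).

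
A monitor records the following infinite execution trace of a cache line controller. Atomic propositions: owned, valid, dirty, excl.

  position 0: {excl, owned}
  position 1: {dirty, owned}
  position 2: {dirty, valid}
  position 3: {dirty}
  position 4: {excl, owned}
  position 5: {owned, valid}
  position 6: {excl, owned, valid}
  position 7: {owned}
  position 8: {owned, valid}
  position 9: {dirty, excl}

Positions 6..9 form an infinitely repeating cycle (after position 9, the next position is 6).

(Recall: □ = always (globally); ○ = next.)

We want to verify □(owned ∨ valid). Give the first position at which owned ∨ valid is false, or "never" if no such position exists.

Check owned ∨ valid at each position in order: 0 ✓, 1 ✓, 2 ✓.
At position 3 the labels are {dirty}, so owned ∨ valid is false there. This is the first violation.

3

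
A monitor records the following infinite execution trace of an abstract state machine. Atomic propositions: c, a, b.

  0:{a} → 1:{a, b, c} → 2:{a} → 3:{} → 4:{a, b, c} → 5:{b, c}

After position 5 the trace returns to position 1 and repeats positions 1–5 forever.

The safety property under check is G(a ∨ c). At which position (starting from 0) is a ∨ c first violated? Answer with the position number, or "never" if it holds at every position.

3

Check a ∨ c at each position in order: 0 ✓, 1 ✓, 2 ✓.
At position 3 the labels are {}, so a ∨ c is false there. This is the first violation.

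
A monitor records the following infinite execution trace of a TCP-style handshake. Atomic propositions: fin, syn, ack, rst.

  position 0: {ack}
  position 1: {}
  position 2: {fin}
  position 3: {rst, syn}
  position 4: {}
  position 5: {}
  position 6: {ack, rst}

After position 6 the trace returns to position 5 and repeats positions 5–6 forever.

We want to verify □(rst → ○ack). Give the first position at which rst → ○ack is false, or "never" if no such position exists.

3

Check rst → ○ack at each position in order: 0 ✓, 1 ✓, 2 ✓.
At position 3 the labels are {rst, syn} and the next position 4 has {}, so rst → ○ack is false there. This is the first violation.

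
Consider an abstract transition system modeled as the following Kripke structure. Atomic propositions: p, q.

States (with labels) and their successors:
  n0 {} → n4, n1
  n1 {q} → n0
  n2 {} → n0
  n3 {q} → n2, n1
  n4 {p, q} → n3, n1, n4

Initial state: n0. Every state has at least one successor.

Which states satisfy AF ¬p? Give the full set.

{n0, n1, n2, n3}

States satisfying ¬p: {n0, n1, n2, n3}.
States satisfying AF ¬p: {n0, n1, n2, n3}.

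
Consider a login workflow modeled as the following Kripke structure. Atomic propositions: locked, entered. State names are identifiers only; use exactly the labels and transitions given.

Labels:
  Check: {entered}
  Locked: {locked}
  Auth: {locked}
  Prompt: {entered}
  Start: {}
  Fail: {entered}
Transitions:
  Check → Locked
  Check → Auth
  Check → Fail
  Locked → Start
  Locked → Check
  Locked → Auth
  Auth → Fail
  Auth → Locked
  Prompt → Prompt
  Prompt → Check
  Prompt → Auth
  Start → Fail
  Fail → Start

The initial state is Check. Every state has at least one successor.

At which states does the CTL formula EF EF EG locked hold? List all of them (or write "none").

States satisfying EF EG locked: {Check, Locked, Auth, Prompt}.
States satisfying EF EF EG locked: {Check, Locked, Auth, Prompt}.

{Check, Locked, Auth, Prompt}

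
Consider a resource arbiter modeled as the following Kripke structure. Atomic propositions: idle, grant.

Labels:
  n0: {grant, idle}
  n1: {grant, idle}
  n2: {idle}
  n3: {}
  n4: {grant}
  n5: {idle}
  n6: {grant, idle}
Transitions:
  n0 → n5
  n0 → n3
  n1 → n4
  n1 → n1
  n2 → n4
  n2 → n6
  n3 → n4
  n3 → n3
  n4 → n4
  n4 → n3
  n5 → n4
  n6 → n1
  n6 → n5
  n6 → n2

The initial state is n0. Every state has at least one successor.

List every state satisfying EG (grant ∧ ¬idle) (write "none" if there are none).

States satisfying grant ∧ ¬idle: {n4}.
States satisfying EG (grant ∧ ¬idle): {n4}.

{n4}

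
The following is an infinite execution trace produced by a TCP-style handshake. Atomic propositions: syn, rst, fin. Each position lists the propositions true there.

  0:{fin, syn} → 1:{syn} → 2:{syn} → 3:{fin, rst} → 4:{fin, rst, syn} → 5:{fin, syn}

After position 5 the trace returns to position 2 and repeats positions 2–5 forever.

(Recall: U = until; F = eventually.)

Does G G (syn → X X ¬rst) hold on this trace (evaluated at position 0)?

No

G (syn → X X ¬rst) must hold at every position from 0 onward. It fails at position 0, so G G (syn → X X ¬rst) is false.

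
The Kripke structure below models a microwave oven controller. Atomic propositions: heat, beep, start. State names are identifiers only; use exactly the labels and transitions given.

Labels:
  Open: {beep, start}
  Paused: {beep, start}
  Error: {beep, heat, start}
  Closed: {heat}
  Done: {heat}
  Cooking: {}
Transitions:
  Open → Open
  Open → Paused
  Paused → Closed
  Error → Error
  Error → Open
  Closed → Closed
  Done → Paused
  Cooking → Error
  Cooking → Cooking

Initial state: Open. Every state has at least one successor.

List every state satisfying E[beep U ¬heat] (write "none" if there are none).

States satisfying beep: {Open, Paused, Error}.
States satisfying ¬heat: {Open, Paused, Cooking}.
States satisfying E[beep U ¬heat]: {Open, Paused, Error, Cooking}.

{Open, Paused, Error, Cooking}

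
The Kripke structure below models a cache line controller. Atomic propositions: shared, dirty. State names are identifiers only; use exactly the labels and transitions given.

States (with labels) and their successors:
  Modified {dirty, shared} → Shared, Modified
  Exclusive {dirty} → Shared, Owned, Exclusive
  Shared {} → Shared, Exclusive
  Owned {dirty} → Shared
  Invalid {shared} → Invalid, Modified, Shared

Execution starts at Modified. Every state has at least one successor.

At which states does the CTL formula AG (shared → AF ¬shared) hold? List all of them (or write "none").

{Exclusive, Shared, Owned}

States satisfying shared → AF ¬shared: {Exclusive, Shared, Owned}.
States satisfying AG (shared → AF ¬shared): {Exclusive, Shared, Owned}.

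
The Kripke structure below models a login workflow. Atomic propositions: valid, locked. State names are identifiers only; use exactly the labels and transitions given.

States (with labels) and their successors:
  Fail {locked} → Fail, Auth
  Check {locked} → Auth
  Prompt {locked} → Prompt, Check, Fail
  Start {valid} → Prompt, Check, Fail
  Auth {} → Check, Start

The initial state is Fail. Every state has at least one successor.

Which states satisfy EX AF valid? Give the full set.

States satisfying AF valid: {Start}.
States satisfying EX AF valid: {Auth}.

{Auth}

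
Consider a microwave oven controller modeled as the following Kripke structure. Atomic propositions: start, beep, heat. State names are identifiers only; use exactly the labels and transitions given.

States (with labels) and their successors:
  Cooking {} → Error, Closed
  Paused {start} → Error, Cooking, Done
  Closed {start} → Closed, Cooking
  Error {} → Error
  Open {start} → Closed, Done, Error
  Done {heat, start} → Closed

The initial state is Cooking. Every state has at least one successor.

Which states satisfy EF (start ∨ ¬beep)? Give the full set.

{Cooking, Paused, Closed, Error, Open, Done}

States satisfying start ∨ ¬beep: {Cooking, Paused, Closed, Error, Open, Done}.
States satisfying EF (start ∨ ¬beep): {Cooking, Paused, Closed, Error, Open, Done}.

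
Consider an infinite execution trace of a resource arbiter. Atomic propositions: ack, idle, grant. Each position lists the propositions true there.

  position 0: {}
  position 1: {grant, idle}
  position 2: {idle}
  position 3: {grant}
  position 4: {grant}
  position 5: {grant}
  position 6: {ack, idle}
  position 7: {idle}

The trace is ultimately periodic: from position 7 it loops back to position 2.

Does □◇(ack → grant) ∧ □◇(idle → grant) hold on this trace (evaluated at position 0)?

Satisfied

◇(ack → grant) holds at every position 0..7, and those are all positions ever visited, so □◇(ack → grant) holds.
◇(idle → grant) holds at every position 0..7, and those are all positions ever visited, so □◇(idle → grant) holds.
At position 0: □◇(ack → grant) is true; □◇(idle → grant) is true; so □◇(ack → grant) ∧ □◇(idle → grant) is true.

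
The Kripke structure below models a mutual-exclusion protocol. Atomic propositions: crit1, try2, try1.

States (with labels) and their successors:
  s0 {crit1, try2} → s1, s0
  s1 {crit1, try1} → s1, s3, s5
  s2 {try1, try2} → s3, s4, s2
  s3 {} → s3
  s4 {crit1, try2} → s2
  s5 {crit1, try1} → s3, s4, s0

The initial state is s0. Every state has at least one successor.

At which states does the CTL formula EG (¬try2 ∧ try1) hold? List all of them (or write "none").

{s1}

States satisfying ¬try2 ∧ try1: {s1, s5}.
States satisfying EG (¬try2 ∧ try1): {s1}.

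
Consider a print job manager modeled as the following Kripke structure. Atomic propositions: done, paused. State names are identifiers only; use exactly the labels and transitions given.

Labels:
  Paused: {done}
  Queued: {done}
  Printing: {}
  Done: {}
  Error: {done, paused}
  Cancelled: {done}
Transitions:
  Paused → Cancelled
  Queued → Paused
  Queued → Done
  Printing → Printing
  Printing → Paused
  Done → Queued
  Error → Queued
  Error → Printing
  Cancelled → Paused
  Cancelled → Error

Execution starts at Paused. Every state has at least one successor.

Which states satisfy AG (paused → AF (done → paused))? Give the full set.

States satisfying paused → AF (done → paused): {Paused, Queued, Printing, Done, Error, Cancelled}.
States satisfying AG (paused → AF (done → paused)): {Paused, Queued, Printing, Done, Error, Cancelled}.

{Paused, Queued, Printing, Done, Error, Cancelled}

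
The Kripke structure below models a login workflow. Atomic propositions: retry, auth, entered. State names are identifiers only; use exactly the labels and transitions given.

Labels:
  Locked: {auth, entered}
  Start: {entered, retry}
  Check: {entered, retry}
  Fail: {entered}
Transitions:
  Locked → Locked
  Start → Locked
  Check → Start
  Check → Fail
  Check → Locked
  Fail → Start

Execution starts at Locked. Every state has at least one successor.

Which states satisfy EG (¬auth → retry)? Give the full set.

{Locked, Start, Check}

States satisfying ¬auth → retry: {Locked, Start, Check}.
States satisfying EG (¬auth → retry): {Locked, Start, Check}.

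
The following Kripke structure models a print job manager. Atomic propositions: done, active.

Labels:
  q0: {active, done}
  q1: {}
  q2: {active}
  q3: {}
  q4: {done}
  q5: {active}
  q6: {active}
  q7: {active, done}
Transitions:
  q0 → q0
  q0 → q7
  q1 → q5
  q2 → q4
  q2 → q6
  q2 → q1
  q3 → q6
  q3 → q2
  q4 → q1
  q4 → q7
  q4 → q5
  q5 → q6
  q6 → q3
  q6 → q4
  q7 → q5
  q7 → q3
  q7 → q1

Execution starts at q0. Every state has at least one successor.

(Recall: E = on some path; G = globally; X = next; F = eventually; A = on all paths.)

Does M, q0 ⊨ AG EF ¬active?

States satisfying EF ¬active: {q0, q1, q2, q3, q4, q5, q6, q7}.
States satisfying AG EF ¬active: {q0, q1, q2, q3, q4, q5, q6, q7}.
Every state reachable from q0 satisfies EF ¬active.
q0 ∈ Sat(AG EF ¬active).

Holds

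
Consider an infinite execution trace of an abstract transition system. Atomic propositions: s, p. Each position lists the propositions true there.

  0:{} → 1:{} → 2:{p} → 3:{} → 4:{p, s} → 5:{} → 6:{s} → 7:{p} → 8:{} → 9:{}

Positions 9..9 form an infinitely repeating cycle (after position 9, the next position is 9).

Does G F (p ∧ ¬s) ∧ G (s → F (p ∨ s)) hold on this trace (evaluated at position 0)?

Does not hold

F (p ∧ ¬s) must hold at every position from 0 onward. It fails at position 8, so G F (p ∧ ¬s) is false.
s → F (p ∨ s) holds at every position 0..9, and those are all positions ever visited, so G (s → F (p ∨ s)) holds.
Positions where s holds: 4, 6.
Check F (p ∨ s) at each: 4→ok, 6→ok.
At position 0: G F (p ∧ ¬s) is false; G (s → F (p ∨ s)) is true; so G F (p ∧ ¬s) ∧ G (s → F (p ∨ s)) is false.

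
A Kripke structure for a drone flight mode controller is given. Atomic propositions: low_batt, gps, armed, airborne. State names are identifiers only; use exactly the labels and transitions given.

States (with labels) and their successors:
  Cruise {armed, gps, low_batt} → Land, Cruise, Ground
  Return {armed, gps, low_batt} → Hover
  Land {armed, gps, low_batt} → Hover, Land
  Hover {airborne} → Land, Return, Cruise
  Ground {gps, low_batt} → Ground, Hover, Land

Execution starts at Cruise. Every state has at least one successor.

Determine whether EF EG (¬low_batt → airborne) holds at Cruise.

States satisfying EG (¬low_batt → airborne): {Cruise, Return, Land, Hover, Ground}.
States satisfying EF EG (¬low_batt → airborne): {Cruise, Return, Land, Hover, Ground}.
Some path from Cruise reaches a state where EG (¬low_batt → airborne) holds.
Cruise ∈ Sat(EF EG (¬low_batt → airborne)).

Yes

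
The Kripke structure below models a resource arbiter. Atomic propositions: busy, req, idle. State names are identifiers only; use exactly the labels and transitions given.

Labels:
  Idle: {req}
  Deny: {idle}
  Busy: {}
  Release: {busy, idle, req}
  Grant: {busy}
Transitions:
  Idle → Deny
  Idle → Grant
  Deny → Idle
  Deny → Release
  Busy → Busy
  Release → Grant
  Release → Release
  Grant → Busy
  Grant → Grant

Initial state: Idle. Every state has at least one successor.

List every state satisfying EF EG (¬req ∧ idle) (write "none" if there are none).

States satisfying EG (¬req ∧ idle): ∅.
States satisfying EF EG (¬req ∧ idle): ∅.

none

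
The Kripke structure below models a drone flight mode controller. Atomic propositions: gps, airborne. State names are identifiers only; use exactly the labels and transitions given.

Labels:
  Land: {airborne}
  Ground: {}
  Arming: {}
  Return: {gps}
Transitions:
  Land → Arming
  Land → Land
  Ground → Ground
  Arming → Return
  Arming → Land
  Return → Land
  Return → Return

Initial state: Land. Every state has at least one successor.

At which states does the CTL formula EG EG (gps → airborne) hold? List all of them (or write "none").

States satisfying EG (gps → airborne): {Land, Ground, Arming}.
States satisfying EG EG (gps → airborne): {Land, Ground, Arming}.

{Land, Ground, Arming}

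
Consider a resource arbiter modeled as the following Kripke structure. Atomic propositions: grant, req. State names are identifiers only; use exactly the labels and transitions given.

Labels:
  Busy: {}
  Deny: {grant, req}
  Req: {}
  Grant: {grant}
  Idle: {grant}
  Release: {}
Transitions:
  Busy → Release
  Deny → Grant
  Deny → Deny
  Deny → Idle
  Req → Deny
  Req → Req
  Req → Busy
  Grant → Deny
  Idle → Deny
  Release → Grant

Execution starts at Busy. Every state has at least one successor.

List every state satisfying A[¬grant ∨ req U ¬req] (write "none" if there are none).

{Busy, Req, Grant, Idle, Release}

States satisfying ¬grant ∨ req: {Busy, Deny, Req, Release}.
States satisfying ¬req: {Busy, Req, Grant, Idle, Release}.
States satisfying A[¬grant ∨ req U ¬req]: {Busy, Req, Grant, Idle, Release}.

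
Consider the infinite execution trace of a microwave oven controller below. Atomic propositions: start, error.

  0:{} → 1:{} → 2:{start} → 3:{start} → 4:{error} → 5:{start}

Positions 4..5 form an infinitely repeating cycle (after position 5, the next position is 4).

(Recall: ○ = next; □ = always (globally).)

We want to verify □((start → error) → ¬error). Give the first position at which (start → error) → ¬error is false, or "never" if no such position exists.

Check (start → error) → ¬error at each position in order: 0 ✓, 1 ✓, 2 ✓, 3 ✓.
At position 4 the labels are {error}, so (start → error) → ¬error is false there. This is the first violation.

4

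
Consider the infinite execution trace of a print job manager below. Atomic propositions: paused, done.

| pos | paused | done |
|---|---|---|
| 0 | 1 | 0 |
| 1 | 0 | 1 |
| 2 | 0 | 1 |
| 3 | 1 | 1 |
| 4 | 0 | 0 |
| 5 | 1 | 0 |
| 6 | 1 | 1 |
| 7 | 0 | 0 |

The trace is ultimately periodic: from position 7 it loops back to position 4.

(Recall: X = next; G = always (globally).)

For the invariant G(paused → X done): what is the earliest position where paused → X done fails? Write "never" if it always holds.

3

Check paused → X done at each position in order: 0 ✓, 1 ✓, 2 ✓.
At position 3 the labels are {done, paused} and the next position 4 has {}, so paused → X done is false there. This is the first violation.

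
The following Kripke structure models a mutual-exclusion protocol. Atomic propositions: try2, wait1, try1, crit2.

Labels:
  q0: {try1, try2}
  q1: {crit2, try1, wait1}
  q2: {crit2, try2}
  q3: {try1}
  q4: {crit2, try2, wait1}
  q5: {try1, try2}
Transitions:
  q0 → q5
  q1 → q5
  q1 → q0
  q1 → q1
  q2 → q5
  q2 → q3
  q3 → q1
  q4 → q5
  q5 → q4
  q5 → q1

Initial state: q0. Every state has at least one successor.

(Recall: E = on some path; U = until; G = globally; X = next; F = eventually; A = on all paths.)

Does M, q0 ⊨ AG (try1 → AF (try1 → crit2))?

Yes

States satisfying try1 → AF (try1 → crit2): {q0, q1, q2, q3, q4, q5}.
States satisfying AG (try1 → AF (try1 → crit2)): {q0, q1, q2, q3, q4, q5}.
Every state reachable from q0 satisfies try1 → AF (try1 → crit2).
q0 ∈ Sat(AG (try1 → AF (try1 → crit2))).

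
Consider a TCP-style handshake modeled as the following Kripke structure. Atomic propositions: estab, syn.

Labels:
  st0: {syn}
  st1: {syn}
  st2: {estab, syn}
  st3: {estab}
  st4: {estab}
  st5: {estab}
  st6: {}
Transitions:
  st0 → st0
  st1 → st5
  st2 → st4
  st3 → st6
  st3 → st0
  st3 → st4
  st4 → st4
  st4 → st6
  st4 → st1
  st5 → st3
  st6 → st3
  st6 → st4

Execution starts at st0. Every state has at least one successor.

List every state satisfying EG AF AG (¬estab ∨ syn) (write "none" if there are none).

{st0}

States satisfying AF AG (¬estab ∨ syn): {st0}.
States satisfying EG AF AG (¬estab ∨ syn): {st0}.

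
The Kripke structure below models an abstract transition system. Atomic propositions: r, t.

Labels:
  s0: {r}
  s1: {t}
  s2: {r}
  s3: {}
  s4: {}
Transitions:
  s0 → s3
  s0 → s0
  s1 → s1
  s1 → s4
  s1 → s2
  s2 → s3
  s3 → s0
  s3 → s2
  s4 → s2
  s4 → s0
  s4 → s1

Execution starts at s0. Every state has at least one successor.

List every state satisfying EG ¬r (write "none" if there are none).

{s1, s4}

States satisfying ¬r: {s1, s3, s4}.
States satisfying EG ¬r: {s1, s4}.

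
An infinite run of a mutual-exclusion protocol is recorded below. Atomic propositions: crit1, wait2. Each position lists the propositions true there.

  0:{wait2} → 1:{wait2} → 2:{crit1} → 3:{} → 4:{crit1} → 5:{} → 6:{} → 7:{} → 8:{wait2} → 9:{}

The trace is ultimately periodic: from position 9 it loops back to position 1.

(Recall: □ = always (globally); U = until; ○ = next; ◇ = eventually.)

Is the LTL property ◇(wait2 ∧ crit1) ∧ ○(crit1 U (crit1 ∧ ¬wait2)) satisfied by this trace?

Does not hold

wait2 ∧ crit1 is false at every position 0..9, so it never becomes true and ◇(wait2 ∧ crit1) fails.
The position after 0 is 1; crit1 U (crit1 ∧ ¬wait2) is false there.
At position 0: ◇(wait2 ∧ crit1) is false; ○(crit1 U (crit1 ∧ ¬wait2)) is false; so ◇(wait2 ∧ crit1) ∧ ○(crit1 U (crit1 ∧ ¬wait2)) is false.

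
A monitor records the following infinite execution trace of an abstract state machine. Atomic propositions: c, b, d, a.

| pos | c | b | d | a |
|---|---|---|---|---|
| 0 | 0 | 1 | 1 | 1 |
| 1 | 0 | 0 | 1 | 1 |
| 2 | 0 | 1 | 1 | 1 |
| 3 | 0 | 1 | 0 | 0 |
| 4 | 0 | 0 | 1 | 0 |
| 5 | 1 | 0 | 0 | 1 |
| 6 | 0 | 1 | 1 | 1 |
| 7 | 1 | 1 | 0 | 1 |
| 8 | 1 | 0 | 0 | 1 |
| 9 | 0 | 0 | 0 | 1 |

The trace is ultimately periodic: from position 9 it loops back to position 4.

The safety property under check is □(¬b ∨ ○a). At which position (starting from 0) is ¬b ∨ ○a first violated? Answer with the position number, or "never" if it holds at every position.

Check ¬b ∨ ○a at each position in order: 0 ✓, 1 ✓.
At position 2 the labels are {a, b, d} and the next position 3 has {b}, so ¬b ∨ ○a is false there. This is the first violation.

2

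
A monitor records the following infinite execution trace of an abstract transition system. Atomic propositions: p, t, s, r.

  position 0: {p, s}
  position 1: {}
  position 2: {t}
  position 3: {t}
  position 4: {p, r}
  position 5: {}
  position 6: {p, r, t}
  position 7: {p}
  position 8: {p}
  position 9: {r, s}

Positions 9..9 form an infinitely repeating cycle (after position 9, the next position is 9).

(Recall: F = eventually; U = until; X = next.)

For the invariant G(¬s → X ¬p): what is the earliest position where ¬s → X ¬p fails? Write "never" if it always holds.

Check ¬s → X ¬p at each position in order: 0 ✓, 1 ✓, 2 ✓.
At position 3 the labels are {t} and the next position 4 has {p, r}, so ¬s → X ¬p is false there. This is the first violation.

3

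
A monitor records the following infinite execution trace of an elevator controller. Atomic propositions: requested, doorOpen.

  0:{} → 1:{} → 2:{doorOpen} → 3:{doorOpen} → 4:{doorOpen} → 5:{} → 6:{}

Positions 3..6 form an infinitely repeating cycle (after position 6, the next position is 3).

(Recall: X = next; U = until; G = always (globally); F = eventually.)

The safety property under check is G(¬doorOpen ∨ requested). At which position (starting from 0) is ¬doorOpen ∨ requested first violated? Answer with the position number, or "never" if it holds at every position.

Check ¬doorOpen ∨ requested at each position in order: 0 ✓, 1 ✓.
At position 2 the labels are {doorOpen}, so ¬doorOpen ∨ requested is false there. This is the first violation.

2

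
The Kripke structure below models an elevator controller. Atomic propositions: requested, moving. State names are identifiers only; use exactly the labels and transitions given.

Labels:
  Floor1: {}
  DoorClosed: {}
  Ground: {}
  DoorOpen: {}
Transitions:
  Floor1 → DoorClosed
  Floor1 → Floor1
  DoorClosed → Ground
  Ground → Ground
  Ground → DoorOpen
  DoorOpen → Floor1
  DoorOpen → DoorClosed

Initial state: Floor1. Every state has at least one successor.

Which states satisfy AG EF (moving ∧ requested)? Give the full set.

States satisfying EF (moving ∧ requested): ∅.
States satisfying AG EF (moving ∧ requested): ∅.

none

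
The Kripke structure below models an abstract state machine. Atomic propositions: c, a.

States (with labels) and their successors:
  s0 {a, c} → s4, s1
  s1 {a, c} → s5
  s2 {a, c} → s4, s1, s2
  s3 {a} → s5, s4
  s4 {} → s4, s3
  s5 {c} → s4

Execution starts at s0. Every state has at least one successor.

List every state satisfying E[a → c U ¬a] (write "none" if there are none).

States satisfying a → c: {s0, s1, s2, s4, s5}.
States satisfying ¬a: {s4, s5}.
States satisfying E[a → c U ¬a]: {s0, s1, s2, s4, s5}.

{s0, s1, s2, s4, s5}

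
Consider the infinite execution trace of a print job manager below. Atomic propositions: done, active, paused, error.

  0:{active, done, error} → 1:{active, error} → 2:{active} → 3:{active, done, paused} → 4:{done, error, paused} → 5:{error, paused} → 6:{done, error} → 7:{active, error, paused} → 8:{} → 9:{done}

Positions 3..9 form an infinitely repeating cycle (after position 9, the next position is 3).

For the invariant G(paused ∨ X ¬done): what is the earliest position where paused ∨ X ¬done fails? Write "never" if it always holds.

Check paused ∨ X ¬done at each position in order: 0 ✓, 1 ✓.
At position 2 the labels are {active} and the next position 3 has {active, done, paused}, so paused ∨ X ¬done is false there. This is the first violation.

2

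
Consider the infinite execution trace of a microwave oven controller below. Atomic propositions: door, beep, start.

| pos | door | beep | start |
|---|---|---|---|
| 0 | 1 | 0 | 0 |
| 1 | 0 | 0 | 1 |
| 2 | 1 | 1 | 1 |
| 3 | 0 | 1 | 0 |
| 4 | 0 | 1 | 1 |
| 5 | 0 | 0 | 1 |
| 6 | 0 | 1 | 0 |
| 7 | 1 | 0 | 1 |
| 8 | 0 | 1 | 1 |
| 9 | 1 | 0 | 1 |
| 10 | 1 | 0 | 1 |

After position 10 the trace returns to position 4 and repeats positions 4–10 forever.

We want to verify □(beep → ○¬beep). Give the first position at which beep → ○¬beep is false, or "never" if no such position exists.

2

Check beep → ○¬beep at each position in order: 0 ✓, 1 ✓.
At position 2 the labels are {beep, door, start} and the next position 3 has {beep}, so beep → ○¬beep is false there. This is the first violation.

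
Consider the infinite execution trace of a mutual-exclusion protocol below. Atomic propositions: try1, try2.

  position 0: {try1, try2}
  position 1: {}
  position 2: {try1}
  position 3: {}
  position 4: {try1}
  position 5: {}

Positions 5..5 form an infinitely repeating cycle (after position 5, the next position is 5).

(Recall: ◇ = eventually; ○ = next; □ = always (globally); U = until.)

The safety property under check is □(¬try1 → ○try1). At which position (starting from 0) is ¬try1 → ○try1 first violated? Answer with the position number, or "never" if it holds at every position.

Check ¬try1 → ○try1 at each position in order: 0 ✓, 1 ✓, 2 ✓, 3 ✓, 4 ✓.
At position 5 the labels are {} and the next position 5 has {}, so ¬try1 → ○try1 is false there. This is the first violation.

5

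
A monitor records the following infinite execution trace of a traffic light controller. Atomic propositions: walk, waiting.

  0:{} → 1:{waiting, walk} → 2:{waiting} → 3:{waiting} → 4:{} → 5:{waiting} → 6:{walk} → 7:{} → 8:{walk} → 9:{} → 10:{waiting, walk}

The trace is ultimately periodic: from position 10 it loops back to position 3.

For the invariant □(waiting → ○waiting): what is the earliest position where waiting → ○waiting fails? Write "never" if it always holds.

Check waiting → ○waiting at each position in order: 0 ✓, 1 ✓, 2 ✓.
At position 3 the labels are {waiting} and the next position 4 has {}, so waiting → ○waiting is false there. This is the first violation.

3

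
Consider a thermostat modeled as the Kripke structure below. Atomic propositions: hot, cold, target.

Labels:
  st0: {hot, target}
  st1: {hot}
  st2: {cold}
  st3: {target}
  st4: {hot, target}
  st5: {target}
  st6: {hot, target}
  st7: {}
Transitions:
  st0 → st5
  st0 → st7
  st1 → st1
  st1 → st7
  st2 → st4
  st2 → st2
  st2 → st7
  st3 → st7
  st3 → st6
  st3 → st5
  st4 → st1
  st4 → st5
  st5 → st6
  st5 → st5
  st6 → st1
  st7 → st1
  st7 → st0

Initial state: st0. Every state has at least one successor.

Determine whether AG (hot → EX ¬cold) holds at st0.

Holds

States satisfying hot → EX ¬cold: {st0, st1, st2, st3, st4, st5, st6, st7}.
States satisfying AG (hot → EX ¬cold): {st0, st1, st2, st3, st4, st5, st6, st7}.
Every state reachable from st0 satisfies hot → EX ¬cold.
st0 ∈ Sat(AG (hot → EX ¬cold)).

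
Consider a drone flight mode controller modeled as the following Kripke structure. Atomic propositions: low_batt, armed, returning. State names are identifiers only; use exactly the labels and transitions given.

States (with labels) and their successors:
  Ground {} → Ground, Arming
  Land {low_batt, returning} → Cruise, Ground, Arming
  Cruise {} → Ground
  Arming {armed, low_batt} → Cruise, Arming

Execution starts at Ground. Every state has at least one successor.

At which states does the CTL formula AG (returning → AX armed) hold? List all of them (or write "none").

{Ground, Cruise, Arming}

States satisfying returning → AX armed: {Ground, Cruise, Arming}.
States satisfying AG (returning → AX armed): {Ground, Cruise, Arming}.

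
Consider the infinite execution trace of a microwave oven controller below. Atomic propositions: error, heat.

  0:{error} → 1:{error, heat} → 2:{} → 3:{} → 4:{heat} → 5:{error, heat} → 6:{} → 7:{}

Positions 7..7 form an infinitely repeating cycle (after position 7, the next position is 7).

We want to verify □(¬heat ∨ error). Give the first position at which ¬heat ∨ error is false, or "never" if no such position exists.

Check ¬heat ∨ error at each position in order: 0 ✓, 1 ✓, 2 ✓, 3 ✓.
At position 4 the labels are {heat}, so ¬heat ∨ error is false there. This is the first violation.

4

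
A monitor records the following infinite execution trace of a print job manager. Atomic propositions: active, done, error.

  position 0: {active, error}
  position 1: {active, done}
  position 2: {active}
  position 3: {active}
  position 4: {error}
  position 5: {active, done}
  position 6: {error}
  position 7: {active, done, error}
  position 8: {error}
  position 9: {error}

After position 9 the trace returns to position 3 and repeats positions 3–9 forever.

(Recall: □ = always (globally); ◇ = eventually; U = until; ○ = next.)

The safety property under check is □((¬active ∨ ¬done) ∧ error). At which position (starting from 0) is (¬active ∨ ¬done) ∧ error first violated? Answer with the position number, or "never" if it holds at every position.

1

Check (¬active ∨ ¬done) ∧ error at each position in order: 0 ✓.
At position 1 the labels are {active, done}, so (¬active ∨ ¬done) ∧ error is false there. This is the first violation.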